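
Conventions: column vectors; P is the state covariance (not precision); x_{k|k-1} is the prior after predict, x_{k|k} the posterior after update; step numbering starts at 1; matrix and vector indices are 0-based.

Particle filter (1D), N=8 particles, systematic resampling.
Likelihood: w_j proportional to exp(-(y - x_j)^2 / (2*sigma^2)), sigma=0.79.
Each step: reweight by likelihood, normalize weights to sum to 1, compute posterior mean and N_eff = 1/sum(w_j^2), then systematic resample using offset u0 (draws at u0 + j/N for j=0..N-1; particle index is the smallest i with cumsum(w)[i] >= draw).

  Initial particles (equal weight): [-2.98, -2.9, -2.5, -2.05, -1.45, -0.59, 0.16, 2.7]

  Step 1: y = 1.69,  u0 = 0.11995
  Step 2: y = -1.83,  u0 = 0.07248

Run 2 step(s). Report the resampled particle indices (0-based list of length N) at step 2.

resampled_idx = [0, 0, 0, 0, 1, 1, 1, 1]

step 1: w=[0.0000, 0.0000, 0.0000, 0.0000, 0.0006, 0.0254, 0.2509, 0.7230]  mean=1.9763  Neff=1.7055  idx=[6, 6, 7, 7, 7, 7, 7, 7]
step 2: w=[0.5000, 0.5000, 0.0000, 0.0000, 0.0000, 0.0000, 0.0000, 0.0000]  mean=0.1600  Neff=2.0000  idx=[0, 0, 0, 0, 1, 1, 1, 1]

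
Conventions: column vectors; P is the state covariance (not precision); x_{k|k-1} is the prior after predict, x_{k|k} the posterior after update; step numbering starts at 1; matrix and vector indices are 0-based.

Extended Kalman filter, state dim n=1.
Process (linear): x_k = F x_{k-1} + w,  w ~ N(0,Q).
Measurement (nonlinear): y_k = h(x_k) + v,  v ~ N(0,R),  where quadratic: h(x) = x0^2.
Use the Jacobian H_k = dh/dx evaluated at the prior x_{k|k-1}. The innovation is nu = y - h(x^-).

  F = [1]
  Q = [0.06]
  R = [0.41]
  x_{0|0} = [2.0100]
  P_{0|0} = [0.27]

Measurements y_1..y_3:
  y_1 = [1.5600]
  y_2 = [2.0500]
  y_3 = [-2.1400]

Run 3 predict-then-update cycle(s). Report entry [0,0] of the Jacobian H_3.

step 1: x^-=[2.0100]  P^-=[0.3300]  H_jac=[4.0200]  S=[5.7429]  K=[0.2310]  nu=[-2.4801]  x^+=[1.4371]  P^+=[0.0236]
step 2: x^-=[1.4371]  P^-=[0.0836]  H_jac=[2.8742]  S=[1.1003]  K=[0.2183]  nu=[-0.0153]  x^+=[1.4338]  P^+=[0.0311]
step 3: x^-=[1.4338]  P^-=[0.0911]  H_jac=[2.8675]  S=[1.1594]  K=[0.2254]  nu=[-4.1957]  x^+=[0.4880]  P^+=[0.0322]

H_jac[0,0] = 2.8675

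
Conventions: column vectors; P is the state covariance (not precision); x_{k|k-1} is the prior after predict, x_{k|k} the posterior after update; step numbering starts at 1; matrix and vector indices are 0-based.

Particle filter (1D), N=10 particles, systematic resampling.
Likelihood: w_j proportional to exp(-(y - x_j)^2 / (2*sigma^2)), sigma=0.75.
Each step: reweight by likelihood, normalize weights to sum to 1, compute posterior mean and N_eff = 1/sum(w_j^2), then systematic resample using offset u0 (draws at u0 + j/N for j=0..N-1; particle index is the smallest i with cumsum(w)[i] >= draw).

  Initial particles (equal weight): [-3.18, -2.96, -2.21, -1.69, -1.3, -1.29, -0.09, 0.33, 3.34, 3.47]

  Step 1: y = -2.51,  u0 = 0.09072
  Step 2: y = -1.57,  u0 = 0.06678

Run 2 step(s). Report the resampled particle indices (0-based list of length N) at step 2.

step 1: w=[0.1904, 0.2370, 0.2619, 0.1561, 0.0772, 0.0756, 0.0016, 0.0002, 0.0000, 0.0000]  mean=-2.3476  Neff=5.0742  idx=[0, 1, 1, 1, 2, 2, 3, 3, 4, 5]
step 2: w=[0.0170, 0.0306, 0.0306, 0.0306, 0.1183, 0.1183, 0.1681, 0.1681, 0.1596, 0.1588]  mean=-1.8291  Neff=7.2300  idx=[2, 4, 5, 6, 6, 7, 7, 8, 9, 9]

resampled_idx = [2, 4, 5, 6, 6, 7, 7, 8, 9, 9]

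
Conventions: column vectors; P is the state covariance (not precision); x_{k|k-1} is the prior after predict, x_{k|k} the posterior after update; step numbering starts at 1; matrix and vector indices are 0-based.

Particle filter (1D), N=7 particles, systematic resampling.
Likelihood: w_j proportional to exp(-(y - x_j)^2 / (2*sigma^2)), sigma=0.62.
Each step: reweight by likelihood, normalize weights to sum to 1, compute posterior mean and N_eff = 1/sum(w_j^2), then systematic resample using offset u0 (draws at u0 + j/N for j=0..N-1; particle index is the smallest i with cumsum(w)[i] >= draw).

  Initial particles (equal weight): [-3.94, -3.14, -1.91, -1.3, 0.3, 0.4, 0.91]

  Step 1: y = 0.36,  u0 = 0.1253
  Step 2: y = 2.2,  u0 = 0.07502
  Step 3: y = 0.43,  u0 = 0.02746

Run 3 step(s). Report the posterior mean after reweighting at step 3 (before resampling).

post_mean = 0.8164

step 1: w=[0.0000, 0.0000, 0.0005, 0.0103, 0.3691, 0.3700, 0.2502]  mean=0.4721  Neff=2.9779  idx=[4, 4, 5, 5, 5, 6, 6]
step 2: w=[0.0313, 0.0313, 0.0506, 0.0506, 0.0506, 0.3929, 0.3929]  mean=0.7945  Neff=3.1416  idx=[2, 5, 5, 5, 6, 6, 6]
step 3: w=[0.1834, 0.1361, 0.1361, 0.1361, 0.1361, 0.1361, 0.1361]  mean=0.8164  Neff=6.9071  idx=[0, 0, 1, 3, 4, 5, 6]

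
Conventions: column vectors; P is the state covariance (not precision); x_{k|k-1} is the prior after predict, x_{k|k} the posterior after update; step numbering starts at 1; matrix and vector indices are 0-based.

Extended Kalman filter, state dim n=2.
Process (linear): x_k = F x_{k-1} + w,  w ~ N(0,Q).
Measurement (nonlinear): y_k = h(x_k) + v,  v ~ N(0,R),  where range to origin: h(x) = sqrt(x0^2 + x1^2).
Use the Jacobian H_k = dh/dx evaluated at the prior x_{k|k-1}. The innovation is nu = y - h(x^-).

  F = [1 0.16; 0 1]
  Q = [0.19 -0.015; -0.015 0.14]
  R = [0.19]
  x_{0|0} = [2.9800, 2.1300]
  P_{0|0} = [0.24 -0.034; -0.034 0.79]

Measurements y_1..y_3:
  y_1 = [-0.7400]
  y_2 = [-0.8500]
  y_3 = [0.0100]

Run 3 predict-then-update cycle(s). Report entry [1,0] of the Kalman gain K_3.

K[1,0] = 0.6559

step 1: x^-=[3.3208, 2.1300]  P^-=[0.4393 0.0774; 0.0774 0.9300]  H_jac=[0.8417 0.5399]  S=[0.8427]  K=[0.4884; 0.6731]  nu=[-4.6852]  x^+=[1.0325, -1.0237]  P^+=[0.2383 -0.1997; -0.1997 0.5482]
step 2: x^-=[0.8687, -1.0237]  P^-=[0.3785 -0.1270; -0.1270 0.6882]  H_jac=[0.6470 -0.7625]  S=[0.8738]  K=[0.3910; -0.6945]  nu=[-2.1926]  x^+=[0.0113, 0.4991]  P^+=[0.2449 0.1103; 0.1103 0.2667]
step 3: x^-=[0.0912, 0.4991]  P^-=[0.4770 0.1380; 0.1380 0.4067]  H_jac=[0.1797 0.9837]  S=[0.6478]  K=[0.3419; 0.6559]  nu=[-0.4973]  x^+=[-0.0789, 0.1729]  P^+=[0.4013 -0.0073; -0.0073 0.1280]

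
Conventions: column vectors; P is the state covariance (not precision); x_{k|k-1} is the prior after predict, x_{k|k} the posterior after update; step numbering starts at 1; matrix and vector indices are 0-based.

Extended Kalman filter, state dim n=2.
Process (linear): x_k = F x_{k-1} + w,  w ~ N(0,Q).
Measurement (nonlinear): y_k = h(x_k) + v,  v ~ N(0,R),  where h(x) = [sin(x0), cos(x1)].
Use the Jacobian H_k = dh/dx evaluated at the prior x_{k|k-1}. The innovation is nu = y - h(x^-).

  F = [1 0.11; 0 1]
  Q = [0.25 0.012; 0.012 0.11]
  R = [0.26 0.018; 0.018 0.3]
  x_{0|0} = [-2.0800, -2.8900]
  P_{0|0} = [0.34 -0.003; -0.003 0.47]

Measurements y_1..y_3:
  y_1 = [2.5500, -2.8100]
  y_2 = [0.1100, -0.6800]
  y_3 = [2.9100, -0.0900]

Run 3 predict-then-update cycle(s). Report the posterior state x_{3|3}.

x_post = [-4.3407, -4.1758]

step 1: x^-=[-2.3979, -2.8900]  P^-=[0.5950 0.0607; 0.0607 0.5800]  H_jac=[-0.7360 0.0000; 0.0000 0.2489]  S=[0.5823 0.0069; 0.0069 0.3359]  K=[-0.7528 0.0604; -0.0818 0.4315]  nu=[3.2270, -1.8415]  x^+=[-4.9383, -3.9486]  P^+=[0.2645 0.0184; 0.0184 0.5140]
step 2: x^-=[-5.3727, -3.9486]  P^-=[0.5247 0.0869; 0.0869 0.6240]  H_jac=[0.6133 0.0000; 0.0000 -0.7222]  S=[0.4574 -0.0205; -0.0205 0.6255]  K=[0.7002 -0.0774; 0.0844 -0.7178]  nu=[-0.6798, 0.0117]  x^+=[-5.8495, -4.0143]  P^+=[0.2945 0.0147; 0.0147 0.2961]
step 3: x^-=[-6.2911, -4.0143]  P^-=[0.5513 0.0593; 0.0593 0.4061]  H_jac=[1.0000 0.0000; 0.0000 -0.7661]  S=[0.8113 -0.0274; -0.0274 0.5383]  K=[0.6779 -0.0498; 0.0536 -0.5751]  nu=[2.9179, 0.5527]  x^+=[-4.3407, -4.1758]  P^+=[0.1754 0.0036; 0.0036 0.2240]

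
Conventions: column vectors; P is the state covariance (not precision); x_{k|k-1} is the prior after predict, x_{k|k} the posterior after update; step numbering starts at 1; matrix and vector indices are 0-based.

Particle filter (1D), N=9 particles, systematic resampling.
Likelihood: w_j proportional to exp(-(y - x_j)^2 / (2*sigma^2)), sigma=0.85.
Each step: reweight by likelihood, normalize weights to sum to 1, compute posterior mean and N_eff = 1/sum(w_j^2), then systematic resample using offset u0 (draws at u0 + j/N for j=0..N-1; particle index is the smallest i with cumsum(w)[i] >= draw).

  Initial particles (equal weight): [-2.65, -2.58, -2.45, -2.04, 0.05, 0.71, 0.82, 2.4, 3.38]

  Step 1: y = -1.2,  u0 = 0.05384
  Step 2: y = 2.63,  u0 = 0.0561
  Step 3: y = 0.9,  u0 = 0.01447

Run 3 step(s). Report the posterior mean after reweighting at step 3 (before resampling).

step 1: w=[0.1208, 0.1385, 0.1755, 0.3175, 0.1755, 0.0414, 0.0307, 0.0001, 0.0000]  mean=-1.6915  Neff=5.0291  idx=[0, 1, 2, 2, 3, 3, 3, 4, 5]
step 2: w=[0.0000, 0.0000, 0.0000, 0.0000, 0.0000, 0.0000, 0.0000, 0.1135, 0.8865]  mean=0.6351  Neff=1.2520  idx=[7, 8, 8, 8, 8, 8, 8, 8, 8]
step 3: w=[0.0721, 0.1160, 0.1160, 0.1160, 0.1160, 0.1160, 0.1160, 0.1160, 0.1160]  mean=0.6624  Neff=8.8636  idx=[0, 1, 2, 3, 4, 5, 6, 7, 8]

post_mean = 0.6624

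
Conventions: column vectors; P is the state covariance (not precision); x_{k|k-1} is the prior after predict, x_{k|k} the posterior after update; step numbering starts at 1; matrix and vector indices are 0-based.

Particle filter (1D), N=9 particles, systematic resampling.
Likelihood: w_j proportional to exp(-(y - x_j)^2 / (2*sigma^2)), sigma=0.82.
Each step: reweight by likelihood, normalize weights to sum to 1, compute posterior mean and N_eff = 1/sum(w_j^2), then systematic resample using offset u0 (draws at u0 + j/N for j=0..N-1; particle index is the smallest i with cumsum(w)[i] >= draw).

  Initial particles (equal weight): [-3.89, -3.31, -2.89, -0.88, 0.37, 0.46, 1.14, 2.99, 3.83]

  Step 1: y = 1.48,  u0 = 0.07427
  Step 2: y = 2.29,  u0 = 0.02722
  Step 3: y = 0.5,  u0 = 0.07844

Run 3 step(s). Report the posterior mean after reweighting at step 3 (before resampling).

post_mean = 1.0068

step 1: w=[0.0000, 0.0000, 0.0000, 0.0080, 0.2005, 0.2313, 0.4600, 0.0920, 0.0083]  mean=1.0046  Neff=3.1859  idx=[4, 4, 5, 5, 6, 6, 6, 6, 7]
step 2: w=[0.0259, 0.0259, 0.0333, 0.0333, 0.1505, 0.1505, 0.1505, 0.1505, 0.2795]  mean=1.5717  Neff=5.8053  idx=[1, 4, 4, 5, 6, 7, 7, 8, 8]
step 3: w=[0.1818, 0.1358, 0.1358, 0.1358, 0.1358, 0.1358, 0.1358, 0.0018, 0.0018]  mean=1.0068  Neff=6.9620  idx=[0, 1, 1, 2, 3, 4, 5, 5, 6]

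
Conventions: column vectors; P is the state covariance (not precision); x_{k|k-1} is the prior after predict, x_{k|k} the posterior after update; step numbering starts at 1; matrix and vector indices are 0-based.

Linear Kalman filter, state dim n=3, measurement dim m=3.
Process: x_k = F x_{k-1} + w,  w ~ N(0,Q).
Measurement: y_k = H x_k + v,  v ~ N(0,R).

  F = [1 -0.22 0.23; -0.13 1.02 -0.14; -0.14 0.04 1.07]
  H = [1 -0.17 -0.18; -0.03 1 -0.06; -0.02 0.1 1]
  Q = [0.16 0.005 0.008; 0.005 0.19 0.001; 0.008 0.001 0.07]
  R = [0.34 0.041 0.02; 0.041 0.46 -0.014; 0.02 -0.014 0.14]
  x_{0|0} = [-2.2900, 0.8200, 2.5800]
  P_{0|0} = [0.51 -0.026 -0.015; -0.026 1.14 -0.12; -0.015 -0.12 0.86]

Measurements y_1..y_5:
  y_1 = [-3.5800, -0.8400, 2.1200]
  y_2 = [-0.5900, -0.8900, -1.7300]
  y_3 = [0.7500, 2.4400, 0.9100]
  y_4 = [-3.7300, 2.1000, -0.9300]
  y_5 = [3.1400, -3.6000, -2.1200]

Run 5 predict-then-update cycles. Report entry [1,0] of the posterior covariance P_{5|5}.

P_post[1,0] = 0.0128

step 1: x^-=[-1.8770, 0.7729, 3.1140]  P^-=[0.7874 -0.4014 0.1480; -0.4014 1.4422 -0.1967; 0.1480 -0.1967 1.0609]  S=[1.2746 -0.5944 -0.0673; -0.5944 1.9549 -0.1235; -0.0673 -0.1235 1.1720]  K=[0.6482 -0.0177 0.1139; -0.1485 0.7065 0.0280; 0.0017 -0.0795 0.8776]  nu=[-1.0111, -1.4824, -1.1088]  x^+=[-2.6325, -0.1553, 2.2569]  P^+=[0.2319 0.0257 0.0312; 0.0257 0.3169 -0.0401; 0.0312 -0.0401 0.1287]
step 2: x^-=[-2.0792, -0.1322, 2.7772]  P^-=[0.4212 -0.0894 0.0477; -0.0894 0.5319 -0.0522; 0.0477 -0.0522 0.2093]  S=[0.7934 -0.1434 0.0133; -0.1434 1.0048 -0.0243; 0.0133 -0.0243 0.3428]  K=[0.5333 -0.0267 0.0659; -0.1219 0.5189 0.0496; 0.0047 -0.0509 0.5887]  nu=[1.9666, -0.6536, -4.5356]  x^+=[-1.3119, -0.9361, 0.1497]  P^+=[0.1882 0.0157 0.0225; 0.0157 0.2320 -0.0256; 0.0225 -0.0256 0.0862]
step 3: x^-=[-1.0715, -0.8053, 0.3064]  P^-=[0.3701 -0.0685 0.0311; -0.0685 0.4402 -0.0319; 0.0311 -0.0319 0.1637]  S=[0.7383 -0.1083 0.0057; -0.1083 0.9092 -0.0106; 0.0057 -0.0106 0.3009]  K=[0.5049 -0.0289 0.0452; -0.1171 0.4753 0.0639; -0.0006 -0.0408 0.5299]  nu=[1.7398, 3.2315, 0.6627]  x^+=[-0.2567, 0.5692, 0.5247]  P^+=[0.1771 0.0132 0.0191; 0.0132 0.2121 -0.0210; 0.0191 -0.0210 0.0772]
step 4: x^-=[-0.2612, 0.5405, 0.6202]  P^-=[0.3565 -0.0631 0.0258; -0.0631 0.4183 -0.0257; 0.0258 -0.0257 0.1546]  S=[0.7242 -0.0996 0.0022; -0.0996 0.8862 -0.0061; 0.0022 -0.0061 0.2930]  K=[0.4966 -0.0289 0.0380; -0.1154 0.4635 0.0698; -0.0034 -0.0372 0.5163]  nu=[-3.2652, 1.5888, -1.6094]  x^+=[-1.9898, 1.5414, -0.2589]  P^+=[0.1738 0.0128 0.0178; 0.0128 0.2067 -0.0194; 0.0178 -0.0194 0.0750]
step 5: x^-=[-2.3884, 1.8671, 0.0632]  P^-=[0.3523 -0.0612 0.0241; -0.0612 0.4123 -0.0238; 0.0241 -0.0238 0.1525]  S=[0.7198 -0.0968 0.0009; -0.0968 0.8797 -0.0046; 0.0009 -0.0046 0.2913]  K=[0.4940 -0.0287 0.0358; -0.1146 0.4601 0.0718; -0.0044 -0.0360 0.5131]  nu=[5.8572, -5.5350, -2.4177]  x^+=[0.5770, -1.5244, -1.0039]  P^+=[0.1728 0.0128 0.0175; 0.0128 0.2052 -0.0190; 0.0175 -0.0190 0.0745]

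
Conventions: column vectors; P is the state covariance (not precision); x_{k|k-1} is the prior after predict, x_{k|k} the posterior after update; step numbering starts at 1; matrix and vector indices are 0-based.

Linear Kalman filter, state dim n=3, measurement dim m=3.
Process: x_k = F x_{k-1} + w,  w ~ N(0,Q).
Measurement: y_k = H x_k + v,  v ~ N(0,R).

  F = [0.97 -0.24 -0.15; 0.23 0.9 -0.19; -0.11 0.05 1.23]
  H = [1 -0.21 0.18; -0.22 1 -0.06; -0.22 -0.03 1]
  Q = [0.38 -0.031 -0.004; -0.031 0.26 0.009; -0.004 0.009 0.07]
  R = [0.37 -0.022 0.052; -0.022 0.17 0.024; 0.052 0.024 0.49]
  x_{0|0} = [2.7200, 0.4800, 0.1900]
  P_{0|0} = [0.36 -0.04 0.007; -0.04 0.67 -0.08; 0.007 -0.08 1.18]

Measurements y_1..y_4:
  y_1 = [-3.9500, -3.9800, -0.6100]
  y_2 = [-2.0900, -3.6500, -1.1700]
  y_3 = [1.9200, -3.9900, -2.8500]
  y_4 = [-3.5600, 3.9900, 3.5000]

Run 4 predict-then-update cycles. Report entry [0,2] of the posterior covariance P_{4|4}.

step 1: x^-=[2.4947, 1.0215, -0.0415]  P^-=[0.7947 -0.0889 -0.2385; -0.0889 0.8745 -0.3279; -0.2385 -0.3279 1.8500]  S=[1.2395 -0.5328 0.0558; -0.5328 1.1618 -0.3350; 0.0558 -0.3350 2.5026]  K=[0.6421 0.0295 -0.1745; 0.0854 0.8181 -0.0261; 0.0599 -0.0886 0.7509]  nu=[-6.2227, -4.4552, 0.0110]  x^+=[-1.6347, -3.1552, -0.0110]  P^+=[0.2357 0.0387 0.0016; 0.0387 0.1465 0.0242; 0.0016 0.0242 0.3700]
step 2: x^-=[-0.8268, -3.2136, 0.0086]  P^-=[0.6018 0.0296 -0.1016; 0.0296 0.4121 -0.0532; -0.1016 -0.0532 0.6351]  S=[0.9656 -0.2170 -0.0491; -0.2170 0.6042 -0.0359; -0.0491 -0.0359 1.2029]  K=[0.5994 0.0451 -0.1694; 0.0880 0.7061 -0.0352; 0.0373 -0.0682 0.5474]  nu=[-1.9396, -0.6178, -1.4569]  x^+=[-1.7704, -3.7691, -0.8190]  P^+=[0.2203 0.0388 -0.0011; 0.0388 0.1268 0.0166; -0.0011 0.0166 0.2688]
step 3: x^-=[-0.6898, -3.6437, -1.0011]  P^-=[0.5841 0.0289 -0.0821; 0.0289 0.3945 -0.0392; -0.0821 -0.0392 0.4815]  S=[0.9484 -0.2077 -0.0573; -0.2077 0.5844 -0.0169; -0.0573 -0.0169 1.0390]  K=[0.5933 0.0439 -0.1701; 0.0861 0.6978 -0.0391; 0.0292 -0.0612 0.4826]  nu=[2.0249, -0.5581, -2.1099]  x^+=[0.8459, -3.7762, -1.9260]  P^+=[0.2181 0.0382 -0.0023; 0.0382 0.1250 0.0142; -0.0023 0.0142 0.2364]
step 4: x^-=[2.0157, -2.8381, -2.6508]  P^-=[0.5817 0.0279 -0.0766; 0.0279 0.3925 -0.0346; -0.0766 -0.0346 0.4326]  S=[0.9463 -0.2070 -0.0613; -0.2070 0.5821 -0.0103; -0.0613 -0.0103 0.9873]  K=[0.5923 0.0435 -0.1708; 0.0856 0.6970 -0.0406; 0.0260 -0.0577 0.4573]  nu=[-5.6945, 7.1125, 6.5091]  x^+=[-2.1602, 1.3683, -0.2325]  P^+=[0.2178 0.0380 -0.0028; 0.0380 0.1248 0.0134; -0.0028 0.0134 0.2238]

P_post[0,2] = -0.0028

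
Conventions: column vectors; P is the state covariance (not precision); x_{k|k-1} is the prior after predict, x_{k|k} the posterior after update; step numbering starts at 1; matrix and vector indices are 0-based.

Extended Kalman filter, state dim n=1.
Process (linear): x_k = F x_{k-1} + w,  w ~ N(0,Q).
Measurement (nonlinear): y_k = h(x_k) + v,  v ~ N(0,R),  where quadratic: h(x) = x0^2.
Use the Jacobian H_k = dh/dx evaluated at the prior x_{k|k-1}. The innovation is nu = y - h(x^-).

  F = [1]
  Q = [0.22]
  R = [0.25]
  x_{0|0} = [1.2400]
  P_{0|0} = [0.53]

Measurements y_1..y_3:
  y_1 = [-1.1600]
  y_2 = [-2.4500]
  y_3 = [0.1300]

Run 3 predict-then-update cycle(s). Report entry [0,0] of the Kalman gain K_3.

step 1: x^-=[1.2400]  P^-=[0.7500]  H_jac=[2.4800]  S=[4.8628]  K=[0.3825]  nu=[-2.6976]  x^+=[0.2082]  P^+=[0.0386]
step 2: x^-=[0.2082]  P^-=[0.2586]  H_jac=[0.4164]  S=[0.2948]  K=[0.3651]  nu=[-2.4933]  x^+=[-0.7023]  P^+=[0.2192]
step 3: x^-=[-0.7023]  P^-=[0.4392]  H_jac=[-1.4045]  S=[1.1165]  K=[-0.5526]  nu=[-0.3632]  x^+=[-0.5016]  P^+=[0.0984]

K[0,0] = -0.5526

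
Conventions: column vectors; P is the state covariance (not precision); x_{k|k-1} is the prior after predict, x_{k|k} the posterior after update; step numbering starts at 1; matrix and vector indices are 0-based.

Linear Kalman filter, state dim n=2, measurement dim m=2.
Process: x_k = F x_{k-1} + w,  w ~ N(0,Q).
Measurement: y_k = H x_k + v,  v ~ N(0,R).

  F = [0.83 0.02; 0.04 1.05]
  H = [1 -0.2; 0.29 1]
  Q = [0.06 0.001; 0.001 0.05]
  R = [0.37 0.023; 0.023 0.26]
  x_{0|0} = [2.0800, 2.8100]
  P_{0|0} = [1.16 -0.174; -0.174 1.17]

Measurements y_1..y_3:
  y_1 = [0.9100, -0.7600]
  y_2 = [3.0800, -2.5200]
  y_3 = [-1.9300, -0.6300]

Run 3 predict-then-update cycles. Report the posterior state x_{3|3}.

step 1: x^-=[1.7826, 3.0337]  P^-=[0.8538 -0.0877; -0.0877 1.3272]  S=[1.3120 -0.0774; -0.0774 1.6081]  K=[0.6719 0.1318; -0.2220 0.7988]  nu=[-0.2659, -4.3107]  x^+=[1.0358, -0.3506]  P^+=[0.2472 -0.0220; -0.0220 0.2090]
step 2: x^-=[0.8527, -0.3267]  P^-=[0.2297 -0.0056; -0.0056 0.2789]  S=[0.6131 0.0286; 0.0286 0.5550]  K=[0.3722 0.0908; -0.1237 0.5060]  nu=[2.1619, -2.4406]  x^+=[1.4359, -1.8290]  P^+=[0.1382 -0.0079; -0.0079 0.1310]
step 3: x^-=[1.1552, -1.8630]  P^-=[0.1550 0.0014; 0.0014 0.1940]  S=[0.5322 0.0305; 0.0305 0.4679]  K=[0.2861 0.0805; -0.0944 0.4217]  nu=[-3.4578, 0.8980]  x^+=[0.2381, -1.1580]  P^+=[0.1070 -0.0035; -0.0035 0.1085]

x_post = [0.2381, -1.1580]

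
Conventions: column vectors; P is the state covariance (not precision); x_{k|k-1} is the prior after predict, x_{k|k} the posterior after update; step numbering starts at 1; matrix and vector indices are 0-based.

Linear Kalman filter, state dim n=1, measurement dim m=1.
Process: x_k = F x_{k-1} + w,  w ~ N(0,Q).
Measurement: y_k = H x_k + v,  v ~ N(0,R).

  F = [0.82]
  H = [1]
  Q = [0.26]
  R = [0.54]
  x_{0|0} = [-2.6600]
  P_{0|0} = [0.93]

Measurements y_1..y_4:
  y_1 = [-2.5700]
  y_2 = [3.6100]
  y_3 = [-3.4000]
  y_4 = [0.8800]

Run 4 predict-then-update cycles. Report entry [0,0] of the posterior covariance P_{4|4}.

step 1: x^-=[-2.1812]  P^-=[0.8853]  S=[1.4253]  K=[0.6211]  nu=[-0.3888]  x^+=[-2.4227]  P^+=[0.3354]
step 2: x^-=[-1.9866]  P^-=[0.4855]  S=[1.0255]  K=[0.4734]  nu=[5.5966]  x^+=[0.6631]  P^+=[0.2557]
step 3: x^-=[0.5437]  P^-=[0.4319]  S=[0.9719]  K=[0.4444]  nu=[-3.9437]  x^+=[-1.2088]  P^+=[0.2400]
step 4: x^-=[-0.9912]  P^-=[0.4214]  S=[0.9614]  K=[0.4383]  nu=[1.8712]  x^+=[-0.1711]  P^+=[0.2367]

P_post[0,0] = 0.2367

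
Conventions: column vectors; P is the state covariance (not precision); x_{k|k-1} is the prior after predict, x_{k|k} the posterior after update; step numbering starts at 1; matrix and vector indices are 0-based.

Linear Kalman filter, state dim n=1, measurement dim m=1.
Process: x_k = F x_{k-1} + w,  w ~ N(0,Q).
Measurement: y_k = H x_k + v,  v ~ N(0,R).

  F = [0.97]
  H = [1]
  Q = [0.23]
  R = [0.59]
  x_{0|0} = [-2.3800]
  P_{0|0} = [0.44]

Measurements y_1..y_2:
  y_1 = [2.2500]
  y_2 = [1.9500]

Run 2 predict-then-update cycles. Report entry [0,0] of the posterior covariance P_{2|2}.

step 1: x^-=[-2.3086]  P^-=[0.6440]  S=[1.2340]  K=[0.5219]  nu=[4.5586]  x^+=[0.0704]  P^+=[0.3079]
step 2: x^-=[0.0683]  P^-=[0.5197]  S=[1.1097]  K=[0.4683]  nu=[1.8817]  x^+=[0.9496]  P^+=[0.2763]

P_post[0,0] = 0.2763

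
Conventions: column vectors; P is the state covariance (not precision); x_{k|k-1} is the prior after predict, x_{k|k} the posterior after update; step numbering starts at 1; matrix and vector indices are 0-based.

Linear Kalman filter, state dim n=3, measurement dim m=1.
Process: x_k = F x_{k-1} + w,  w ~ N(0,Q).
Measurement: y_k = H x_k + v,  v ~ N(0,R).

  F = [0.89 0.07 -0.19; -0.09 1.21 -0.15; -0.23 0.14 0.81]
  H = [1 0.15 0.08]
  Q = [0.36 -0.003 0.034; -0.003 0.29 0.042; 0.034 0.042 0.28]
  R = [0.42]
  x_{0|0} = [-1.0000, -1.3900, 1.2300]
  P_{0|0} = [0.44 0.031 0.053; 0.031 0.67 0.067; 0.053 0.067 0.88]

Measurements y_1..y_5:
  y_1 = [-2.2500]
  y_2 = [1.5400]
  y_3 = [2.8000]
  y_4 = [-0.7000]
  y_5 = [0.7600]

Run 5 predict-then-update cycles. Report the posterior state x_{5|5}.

x_post = [0.7383, -1.6396, -0.6661]

step 1: x^-=[-1.2210, -1.7764, 1.0317]  P^-=[0.7277 0.0545 -0.1390; 0.0545 1.2647 0.1109; -0.1390 0.1109 0.8872]  S=[1.1786]  K=[0.6149; 0.2147; -0.0436]  nu=[-0.8451]  x^+=[-1.7407, -1.9579, 1.0686]  P^+=[0.2820 -0.1011 -0.1074; -0.1011 1.2103 0.1219; -0.1074 0.1219 0.8850]
step 2: x^-=[-1.8893, -2.3726, 0.9918]  P^-=[0.6418 -0.0229 -0.2375; -0.0229 2.0591 0.2958; -0.2375 0.2958 0.9735]  S=[1.0765]  K=[0.5753; 0.2876; -0.1071]  nu=[3.7058]  x^+=[0.2426, -1.3069, 0.5951]  P^+=[0.2855 -0.2010 -0.1712; -0.2010 1.9701 0.3290; -0.1712 0.3290 0.9611]
step 3: x^-=[0.0114, -1.6924, 0.2432]  P^-=[0.6546 -0.1060 -0.2959; -0.1060 3.1181 0.6454; -0.2959 0.6454 1.1157]  S=[1.0882]  K=[0.5651; 0.3798; -0.1009]  nu=[3.0230]  x^+=[1.7198, -0.5442, -0.0617]  P^+=[0.3070 -0.3396 -0.2338; -0.3396 2.9611 0.6871; -0.2338 0.6871 1.1046]
step 4: x^-=[1.5043, -0.8040, -0.5218]  P^-=[0.6760 -0.2469 -0.3648; -0.2469 4.4708 1.1826; -0.3648 1.1826 1.3438]  S=[1.1012]  K=[0.5538; 0.4707; -0.0725]  nu=[-2.0420]  x^+=[0.3735, -1.7652, -0.3737]  P^+=[0.3383 -0.5339 -0.3205; -0.5339 4.2268 1.2201; -0.3205 1.2201 1.3380]
step 5: x^-=[0.2798, -2.1134, -0.6357]  P^-=[0.7064 -0.4616 -0.4660; -0.4616 6.1761 1.9403; -0.4660 1.9403 1.6892]  S=[1.1097]  K=[0.5406; 0.5587; -0.0359]  nu=[0.8480]  x^+=[0.7383, -1.6396, -0.6661]  P^+=[0.3821 -0.7968 -0.4445; -0.7968 5.8296 1.9626; -0.4445 1.9626 1.6877]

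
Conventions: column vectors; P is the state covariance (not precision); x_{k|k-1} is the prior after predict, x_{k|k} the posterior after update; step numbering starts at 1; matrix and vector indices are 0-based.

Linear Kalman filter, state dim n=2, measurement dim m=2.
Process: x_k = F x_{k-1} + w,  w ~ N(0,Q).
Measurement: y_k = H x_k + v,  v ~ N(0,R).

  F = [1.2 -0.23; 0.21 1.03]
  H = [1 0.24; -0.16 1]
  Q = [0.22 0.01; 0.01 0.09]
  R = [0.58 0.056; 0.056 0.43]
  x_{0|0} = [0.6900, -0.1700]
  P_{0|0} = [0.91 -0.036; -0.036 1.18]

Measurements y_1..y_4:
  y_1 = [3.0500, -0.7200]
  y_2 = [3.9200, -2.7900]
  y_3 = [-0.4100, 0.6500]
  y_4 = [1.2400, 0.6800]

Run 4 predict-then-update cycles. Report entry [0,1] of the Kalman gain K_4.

step 1: x^-=[0.8671, -0.0302]  P^-=[1.6127 -0.0830; -0.0830 1.3664]  S=[2.2316 0.0461; 0.0461 1.8643]  K=[0.7179 -0.2007; 0.0945 0.7377]  nu=[2.1901, -0.5511]  x^+=[2.5500, -0.2297]  P^+=[0.4008 0.0180; 0.0180 0.3254]
step 2: x^-=[3.1128, 0.2989]  P^-=[0.8044 0.0553; 0.0553 0.4607]  S=[1.4375 0.0911; 0.0911 0.8936]  K=[0.5778 -0.1410; 0.0839 0.4971]  nu=[0.7355, -2.5908]  x^+=[3.9030, -0.9273]  P^+=[0.3216 0.0232; 0.0232 0.2222]
step 3: x^-=[4.8969, -0.1355]  P^-=[0.6821 0.0660; 0.0660 0.3499]  S=[1.3139 0.0943; 0.0943 0.7763]  K=[0.5399 -0.1212; 0.0835 0.4270]  nu=[-5.2744, 1.5690]  x^+=[1.8592, 0.0942]  P^+=[0.3001 0.0261; 0.0261 0.1925]
step 4: x^-=[2.2094, 0.4875]  P^-=[0.6479 0.0711; 0.0711 0.3187]  S=[1.2803 0.0972; 0.0972 0.7426]  K=[0.5279 -0.1130; 0.0847 0.4028]  nu=[-1.0864, 0.5460]  x^+=[1.5742, 0.6154]  P^+=[0.2932 0.0279; 0.0279 0.1824]

K[0,1] = -0.1130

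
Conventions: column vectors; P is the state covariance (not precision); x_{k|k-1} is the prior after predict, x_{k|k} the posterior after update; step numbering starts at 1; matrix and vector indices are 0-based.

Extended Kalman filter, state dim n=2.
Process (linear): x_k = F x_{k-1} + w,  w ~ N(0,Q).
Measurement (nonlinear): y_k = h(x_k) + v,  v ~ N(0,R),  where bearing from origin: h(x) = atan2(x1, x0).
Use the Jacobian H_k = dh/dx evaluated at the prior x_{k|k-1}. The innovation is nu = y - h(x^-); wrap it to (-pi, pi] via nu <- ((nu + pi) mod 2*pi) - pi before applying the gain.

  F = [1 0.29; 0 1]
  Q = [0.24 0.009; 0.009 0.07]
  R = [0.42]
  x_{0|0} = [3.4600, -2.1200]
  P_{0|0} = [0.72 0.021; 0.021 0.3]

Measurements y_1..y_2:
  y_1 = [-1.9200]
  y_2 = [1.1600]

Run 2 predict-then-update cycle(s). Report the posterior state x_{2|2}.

step 1: x^-=[2.8452, -2.1200]  P^-=[0.9974 0.1170; 0.1170 0.3700]  H_jac=[0.1684 0.2260]  S=[0.4761]  K=[0.4083; 0.2170]  nu=[-1.2796]  x^+=[2.3227, -2.3977]  P^+=[0.9180 0.0748; 0.0748 0.3476]
step 2: x^-=[1.6274, -2.3977]  P^-=[1.2307 0.1846; 0.1846 0.4176]  H_jac=[0.2855 0.1938]  S=[0.5564]  K=[0.6958; 0.2402]  nu=[2.1345]  x^+=[3.1125, -1.8851]  P^+=[0.9613 0.0916; 0.0916 0.3855]

x_post = [3.1125, -1.8851]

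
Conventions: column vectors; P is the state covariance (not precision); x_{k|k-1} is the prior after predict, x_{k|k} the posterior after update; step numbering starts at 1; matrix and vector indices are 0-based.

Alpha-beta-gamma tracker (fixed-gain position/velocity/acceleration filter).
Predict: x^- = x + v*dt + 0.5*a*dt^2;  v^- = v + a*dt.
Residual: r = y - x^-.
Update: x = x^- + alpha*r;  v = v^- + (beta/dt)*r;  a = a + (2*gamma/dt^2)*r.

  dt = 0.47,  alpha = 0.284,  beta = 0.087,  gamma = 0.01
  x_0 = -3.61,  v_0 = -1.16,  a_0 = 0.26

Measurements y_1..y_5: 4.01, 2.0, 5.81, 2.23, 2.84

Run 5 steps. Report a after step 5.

a_post = 1.4617

step 1: x_pred=-4.1265  r=8.1365  x^+=-1.8157  v^+=0.4683  a^+=0.9967
step 2: x_pred=-1.4855  r=3.4855  x^+=-0.4956  v^+=1.5819  a^+=1.3122
step 3: x_pred=0.3928  r=5.4172  x^+=1.9313  v^+=3.2015  a^+=1.8027
step 4: x_pred=3.6351  r=-1.4051  x^+=3.2360  v^+=3.7886  a^+=1.6755
step 5: x_pred=5.2018  r=-2.3618  x^+=4.5310  v^+=4.1389  a^+=1.4617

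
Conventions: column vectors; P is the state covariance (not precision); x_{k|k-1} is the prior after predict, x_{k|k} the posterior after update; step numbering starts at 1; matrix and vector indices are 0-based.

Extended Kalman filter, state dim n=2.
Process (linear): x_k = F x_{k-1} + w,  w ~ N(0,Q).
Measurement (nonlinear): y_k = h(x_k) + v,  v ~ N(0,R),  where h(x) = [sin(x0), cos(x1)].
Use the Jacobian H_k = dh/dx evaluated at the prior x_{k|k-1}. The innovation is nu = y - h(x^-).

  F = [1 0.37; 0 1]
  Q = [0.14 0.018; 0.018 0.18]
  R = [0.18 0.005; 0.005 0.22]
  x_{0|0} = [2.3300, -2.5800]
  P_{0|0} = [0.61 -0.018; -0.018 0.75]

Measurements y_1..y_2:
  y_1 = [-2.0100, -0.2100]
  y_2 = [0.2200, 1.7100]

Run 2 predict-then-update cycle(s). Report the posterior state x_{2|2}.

x_post = [-0.0492, -0.3351]

step 1: x^-=[1.3754, -2.5800]  P^-=[0.8394 0.2775; 0.2775 0.9300]  H_jac=[0.1942 0.0000; 0.0000 0.5325]  S=[0.2116 0.0337; 0.0337 0.4837]  K=[0.7295 0.2547; 0.0926 1.0174]  nu=[-2.9910, 0.6364]  x^+=[-0.6443, -2.2096]  P^+=[0.6828 0.1121; 0.1121 0.4212]
step 2: x^-=[-1.4619, -2.2096]  P^-=[0.9634 0.2859; 0.2859 0.6012]  H_jac=[0.1087 0.0000; 0.0000 0.8028]  S=[0.1914 0.0300; 0.0300 0.6075]  K=[0.4919 0.3536; 0.0384 0.7926]  nu=[1.2141, 2.3062]  x^+=[-0.0492, -0.3351]  P^+=[0.8307 0.1000; 0.1000 0.2174]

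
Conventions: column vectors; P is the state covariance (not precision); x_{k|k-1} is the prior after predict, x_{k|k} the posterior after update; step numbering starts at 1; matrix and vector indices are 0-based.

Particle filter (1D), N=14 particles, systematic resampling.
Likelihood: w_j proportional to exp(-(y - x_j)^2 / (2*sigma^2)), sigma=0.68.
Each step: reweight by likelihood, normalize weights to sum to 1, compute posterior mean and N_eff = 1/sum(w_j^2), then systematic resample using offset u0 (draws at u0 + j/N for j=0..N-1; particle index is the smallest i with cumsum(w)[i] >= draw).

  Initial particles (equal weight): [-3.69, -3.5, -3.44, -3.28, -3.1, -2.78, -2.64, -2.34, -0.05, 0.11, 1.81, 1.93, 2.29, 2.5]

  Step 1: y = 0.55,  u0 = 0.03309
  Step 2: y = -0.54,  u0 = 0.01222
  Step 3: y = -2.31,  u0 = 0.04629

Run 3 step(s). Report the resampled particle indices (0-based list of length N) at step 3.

resampled_idx = [0, 1, 1, 2, 3, 4, 4, 5, 6, 6, 8, 10, 11, 13]

step 1: w=[0.0000, 0.0000, 0.0000, 0.0000, 0.0000, 0.0000, 0.0000, 0.0001, 0.3662, 0.4384, 0.0971, 0.0689, 0.0205, 0.0089]  mean=0.4075  Neff=2.9330  idx=[8, 8, 8, 8, 8, 9, 9, 9, 9, 9, 9, 10, 10, 11]
step 2: w=[0.1007, 0.1007, 0.1007, 0.1007, 0.1007, 0.0826, 0.0826, 0.0826, 0.0826, 0.0826, 0.0826, 0.0003, 0.0003, 0.0002]  mean=0.0309  Neff=10.9121  idx=[0, 0, 1, 2, 2, 3, 4, 5, 5, 6, 7, 8, 9, 10]
step 3: w=[0.0989, 0.0989, 0.0989, 0.0989, 0.0989, 0.0989, 0.0989, 0.0440, 0.0440, 0.0440, 0.0440, 0.0440, 0.0440, 0.0440]  mean=-0.0007  Neff=12.2002  idx=[0, 1, 1, 2, 3, 4, 4, 5, 6, 6, 8, 10, 11, 13]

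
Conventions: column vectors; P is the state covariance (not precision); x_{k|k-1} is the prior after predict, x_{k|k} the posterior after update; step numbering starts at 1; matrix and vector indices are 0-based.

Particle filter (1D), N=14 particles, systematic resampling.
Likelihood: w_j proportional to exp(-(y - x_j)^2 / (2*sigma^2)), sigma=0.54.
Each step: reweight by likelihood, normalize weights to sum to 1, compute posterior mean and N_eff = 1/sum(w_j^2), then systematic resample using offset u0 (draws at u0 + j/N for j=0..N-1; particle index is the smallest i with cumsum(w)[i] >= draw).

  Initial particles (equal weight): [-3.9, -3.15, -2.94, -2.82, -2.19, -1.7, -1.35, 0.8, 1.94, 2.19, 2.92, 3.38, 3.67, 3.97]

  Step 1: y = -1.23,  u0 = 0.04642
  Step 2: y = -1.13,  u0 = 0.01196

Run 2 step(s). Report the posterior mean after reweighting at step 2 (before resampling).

step 1: w=[0.0000, 0.0010, 0.0035, 0.0069, 0.1090, 0.3625, 0.5166, 0.0005, 0.0000, 0.0000, 0.0000, 0.0000, 0.0000, 0.0000]  mean=-1.5850  Neff=2.4377  idx=[4, 4, 5, 5, 5, 5, 5, 6, 6, 6, 6, 6, 6, 6]
step 2: w=[0.0152, 0.0152, 0.0597, 0.0597, 0.0597, 0.0597, 0.0597, 0.0959, 0.0959, 0.0959, 0.0959, 0.0959, 0.0959, 0.0959]  mean=-1.4799  Neff=12.1013  idx=[0, 2, 4, 5, 6, 7, 8, 8, 9, 10, 11, 11, 12, 13]

post_mean = -1.4799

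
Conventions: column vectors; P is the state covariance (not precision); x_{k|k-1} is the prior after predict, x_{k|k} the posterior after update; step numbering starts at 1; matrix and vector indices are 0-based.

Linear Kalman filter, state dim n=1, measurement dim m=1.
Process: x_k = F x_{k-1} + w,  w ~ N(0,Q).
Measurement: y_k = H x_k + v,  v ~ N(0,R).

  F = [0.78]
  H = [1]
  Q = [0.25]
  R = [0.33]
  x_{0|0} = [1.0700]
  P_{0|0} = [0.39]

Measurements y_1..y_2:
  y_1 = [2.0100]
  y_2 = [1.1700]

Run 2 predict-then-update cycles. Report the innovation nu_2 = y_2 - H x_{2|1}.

step 1: x^-=[0.8346]  P^-=[0.4873]  S=[0.8173]  K=[0.5962]  nu=[1.1754]  x^+=[1.5354]  P^+=[0.1968]
step 2: x^-=[1.1976]  P^-=[0.3697]  S=[0.6997]  K=[0.5284]  nu=[-0.0276]  x^+=[1.1830]  P^+=[0.1744]

innov = [-0.0276]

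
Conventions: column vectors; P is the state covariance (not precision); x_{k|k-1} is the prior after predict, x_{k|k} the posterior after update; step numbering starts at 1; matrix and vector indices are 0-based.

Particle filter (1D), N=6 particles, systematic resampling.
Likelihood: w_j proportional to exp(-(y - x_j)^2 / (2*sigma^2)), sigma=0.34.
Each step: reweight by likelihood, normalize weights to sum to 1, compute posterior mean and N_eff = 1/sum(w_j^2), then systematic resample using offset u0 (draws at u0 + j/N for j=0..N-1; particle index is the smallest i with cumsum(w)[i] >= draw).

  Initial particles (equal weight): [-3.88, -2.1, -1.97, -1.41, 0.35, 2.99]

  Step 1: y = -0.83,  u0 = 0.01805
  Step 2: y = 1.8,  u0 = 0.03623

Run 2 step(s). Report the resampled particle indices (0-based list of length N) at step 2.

resampled_idx = [1, 2, 2, 3, 4, 5]

step 1: w=[0.0000, 0.0039, 0.0151, 0.9710, 0.0101, 0.0000]  mean=-1.4034  Neff=1.0603  idx=[2, 3, 3, 3, 3, 3]
step 2: w=[0.0000, 0.2000, 0.2000, 0.2000, 0.2000, 0.2000]  mean=-1.4100  Neff=5.0000  idx=[1, 2, 2, 3, 4, 5]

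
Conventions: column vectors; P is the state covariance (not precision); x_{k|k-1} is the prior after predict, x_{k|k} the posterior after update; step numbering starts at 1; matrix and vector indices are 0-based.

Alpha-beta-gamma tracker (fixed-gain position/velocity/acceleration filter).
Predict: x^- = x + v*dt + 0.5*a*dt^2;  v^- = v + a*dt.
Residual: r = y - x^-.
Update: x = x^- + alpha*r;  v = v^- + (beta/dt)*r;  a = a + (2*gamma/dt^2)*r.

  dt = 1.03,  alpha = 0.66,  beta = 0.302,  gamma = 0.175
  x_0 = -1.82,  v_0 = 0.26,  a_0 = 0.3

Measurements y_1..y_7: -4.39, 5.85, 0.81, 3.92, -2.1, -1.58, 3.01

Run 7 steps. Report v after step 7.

v_post = -4.5209

step 1: x_pred=-1.3931  r=-2.9969  x^+=-3.3710  v^+=-0.3097  a^+=-0.6887
step 2: x_pred=-4.0554  r=9.9054  x^+=2.4822  v^+=1.8852  a^+=2.5792
step 3: x_pred=5.7920  r=-4.9820  x^+=2.5039  v^+=3.0810  a^+=0.9355
step 4: x_pred=6.1736  r=-2.2536  x^+=4.6862  v^+=3.3838  a^+=0.1921
step 5: x_pred=8.2734  r=-10.3734  x^+=1.4270  v^+=0.5401  a^+=-3.2302
step 6: x_pred=0.2698  r=-1.8498  x^+=-0.9511  v^+=-3.3294  a^+=-3.8405
step 7: x_pred=-6.4175  r=9.4275  x^+=-0.1954  v^+=-4.5209  a^+=-0.7303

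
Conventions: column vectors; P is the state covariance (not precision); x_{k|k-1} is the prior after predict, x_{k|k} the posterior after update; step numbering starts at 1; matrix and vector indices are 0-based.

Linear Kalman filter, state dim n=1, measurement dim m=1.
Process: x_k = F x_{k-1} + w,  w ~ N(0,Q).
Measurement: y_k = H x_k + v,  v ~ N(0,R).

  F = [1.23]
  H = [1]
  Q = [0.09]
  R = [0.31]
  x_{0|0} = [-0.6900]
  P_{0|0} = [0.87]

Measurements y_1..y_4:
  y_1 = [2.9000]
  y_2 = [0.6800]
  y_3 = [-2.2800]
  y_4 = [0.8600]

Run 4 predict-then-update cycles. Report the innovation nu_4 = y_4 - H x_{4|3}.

innov = [1.3692]

step 1: x^-=[-0.8487]  P^-=[1.4062]  S=[1.7162]  K=[0.8194]  nu=[3.7487]  x^+=[2.2229]  P^+=[0.2540]
step 2: x^-=[2.7341]  P^-=[0.4743]  S=[0.7843]  K=[0.6047]  nu=[-2.0541]  x^+=[1.4919]  P^+=[0.1875]
step 3: x^-=[1.8351]  P^-=[0.3736]  S=[0.6836]  K=[0.5465]  nu=[-4.1151]  x^+=[-0.4139]  P^+=[0.1694]
step 4: x^-=[-0.5092]  P^-=[0.3463]  S=[0.6563]  K=[0.5277]  nu=[1.3692]  x^+=[0.2133]  P^+=[0.1636]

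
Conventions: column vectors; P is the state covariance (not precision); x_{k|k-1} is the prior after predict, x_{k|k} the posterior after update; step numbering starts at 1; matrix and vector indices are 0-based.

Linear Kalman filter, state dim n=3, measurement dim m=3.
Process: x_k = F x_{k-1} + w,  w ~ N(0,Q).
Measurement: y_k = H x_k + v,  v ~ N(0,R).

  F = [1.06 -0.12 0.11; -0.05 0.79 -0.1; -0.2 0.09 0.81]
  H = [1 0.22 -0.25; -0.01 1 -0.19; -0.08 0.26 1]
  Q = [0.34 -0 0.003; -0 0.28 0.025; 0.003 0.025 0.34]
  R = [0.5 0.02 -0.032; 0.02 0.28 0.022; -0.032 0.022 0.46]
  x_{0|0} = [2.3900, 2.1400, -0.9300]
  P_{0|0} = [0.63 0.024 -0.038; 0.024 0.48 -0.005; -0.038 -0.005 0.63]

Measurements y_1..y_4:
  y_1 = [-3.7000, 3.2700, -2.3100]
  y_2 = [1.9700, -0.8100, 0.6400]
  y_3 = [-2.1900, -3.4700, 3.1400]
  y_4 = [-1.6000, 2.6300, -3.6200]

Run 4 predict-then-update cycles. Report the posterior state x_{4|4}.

step 1: x^-=[2.1743, 1.6641, -1.0387]  P^-=[1.0476 -0.0618 -0.1081; -0.0618 0.5860 0.0081; -0.1081 0.0081 0.7932]  S=[1.6514 0.1323 -0.4046; 0.1323 0.8924 0.0368; -0.4046 0.0368 1.3236]  K=[0.6678 -0.1591 0.0514; 0.0147 0.6488 0.1115; -0.0216 -0.1803 0.6058]  nu=[-6.5001, 1.4303, -1.5300]  x^+=[-2.4727, 2.3259, -2.0831]  P^+=[0.3415 -0.0207 0.0315; -0.0207 0.1870 0.0148; 0.0315 0.0148 0.2741]
step 2: x^-=[-3.1293, 2.1694, -0.9834]  P^-=[0.7419 -0.0583 -0.0244; -0.0583 0.3999 0.0316; -0.0244 0.0316 0.5277]  S=[1.2773 0.0628 -0.2346; 0.0628 0.6881 0.0610; -0.2346 0.0610 1.0422]  K=[0.5914 -0.1469 0.0468; 0.0083 0.5634 0.1034; -0.0141 -0.1444 0.5213]  nu=[4.3762, -3.1975, 0.8090]  x^+=[-0.0337, 0.4881, -0.1617]  P^+=[0.3028 -0.0198 0.0287; -0.0198 0.1630 0.0157; 0.0287 0.0157 0.2353]
step 3: x^-=[-0.1121, 0.4035, -0.0803]  P^-=[0.6967 -0.0524 -0.0217; -0.0524 0.3842 0.0331; -0.0217 0.0331 0.5015]  S=[1.2308 0.0635 -0.2208; 0.0635 0.6707 0.0629; -0.2208 0.0629 1.0148]  K=[0.5764 -0.1411 0.0444; 0.0093 0.5537 0.1029; -0.0150 -0.1387 0.5097]  nu=[-2.1867, -3.8899, 3.1065]  x^+=[-0.6856, -1.4507, 2.0754]  P^+=[0.2949 -0.0189 0.0274; -0.0189 0.1603 0.0160; 0.0274 0.0160 0.2299]
step 4: x^-=[-0.3243, -1.3193, 1.6876]  P^-=[0.6872 -0.0507 -0.0215; -0.0507 0.3823 0.0333; -0.0215 0.0333 0.4981]  S=[1.2216 0.0646 -0.2187; 0.0646 0.6686 0.0631; -0.2187 0.0631 1.0112]  K=[0.5731 -0.1395 0.0440; 0.0097 0.5524 0.1029; -0.0153 -0.1378 0.5081]  nu=[-0.5635, 4.2667, -4.9905]  x^+=[-1.4620, 0.5186, -1.4277]  P^+=[0.2932 -0.0186 0.0271; -0.0186 0.1600 0.0161; 0.0271 0.0161 0.2292]

x_post = [-1.4620, 0.5186, -1.4277]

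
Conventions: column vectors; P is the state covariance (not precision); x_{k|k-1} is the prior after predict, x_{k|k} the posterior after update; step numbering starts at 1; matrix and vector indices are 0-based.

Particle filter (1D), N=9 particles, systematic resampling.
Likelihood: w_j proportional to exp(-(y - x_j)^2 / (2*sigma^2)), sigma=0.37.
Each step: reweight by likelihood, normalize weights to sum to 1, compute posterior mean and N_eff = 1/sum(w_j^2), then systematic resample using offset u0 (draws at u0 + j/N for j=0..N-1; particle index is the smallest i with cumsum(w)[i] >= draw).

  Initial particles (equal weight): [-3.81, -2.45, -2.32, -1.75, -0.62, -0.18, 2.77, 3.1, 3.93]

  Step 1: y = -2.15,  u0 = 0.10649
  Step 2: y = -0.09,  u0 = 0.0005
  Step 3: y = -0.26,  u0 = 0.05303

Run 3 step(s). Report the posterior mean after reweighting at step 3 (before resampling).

post_mean = -1.7500

step 1: w=[0.0000, 0.3306, 0.4133, 0.2560, 0.0001, 0.0000, 0.0000, 0.0000, 0.0000]  mean=-2.2169  Neff=2.8932  idx=[1, 1, 1, 2, 2, 2, 3, 3, 3]
step 2: w=[0.0000, 0.0000, 0.0000, 0.0001, 0.0001, 0.0001, 0.3332, 0.3332, 0.3332]  mean=-1.7502  Neff=3.0020  idx=[6, 6, 6, 7, 7, 7, 8, 8, 8]
step 3: w=[0.1111, 0.1111, 0.1111, 0.1111, 0.1111, 0.1111, 0.1111, 0.1111, 0.1111]  mean=-1.7500  Neff=9.0000  idx=[0, 1, 2, 3, 4, 5, 6, 7, 8]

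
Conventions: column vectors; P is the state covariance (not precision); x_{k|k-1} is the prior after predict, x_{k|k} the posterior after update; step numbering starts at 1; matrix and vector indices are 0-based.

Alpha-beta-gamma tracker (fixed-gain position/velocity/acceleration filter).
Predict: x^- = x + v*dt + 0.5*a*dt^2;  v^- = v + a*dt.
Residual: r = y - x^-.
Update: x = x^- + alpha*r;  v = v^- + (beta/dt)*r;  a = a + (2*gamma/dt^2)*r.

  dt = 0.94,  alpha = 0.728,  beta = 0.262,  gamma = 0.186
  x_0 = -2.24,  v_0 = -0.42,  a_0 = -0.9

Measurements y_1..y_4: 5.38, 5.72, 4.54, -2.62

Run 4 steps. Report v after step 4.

v_post = 1.3887

step 1: x_pred=-3.0324  r=8.4124  x^+=3.0918  v^+=1.0787  a^+=2.6417
step 2: x_pred=5.2729  r=0.4471  x^+=5.5984  v^+=3.6865  a^+=2.8299
step 3: x_pred=10.3140  r=-5.7740  x^+=6.1105  v^+=4.7373  a^+=0.3990
step 4: x_pred=10.7398  r=-13.3598  x^+=1.0139  v^+=1.3887  a^+=-5.2255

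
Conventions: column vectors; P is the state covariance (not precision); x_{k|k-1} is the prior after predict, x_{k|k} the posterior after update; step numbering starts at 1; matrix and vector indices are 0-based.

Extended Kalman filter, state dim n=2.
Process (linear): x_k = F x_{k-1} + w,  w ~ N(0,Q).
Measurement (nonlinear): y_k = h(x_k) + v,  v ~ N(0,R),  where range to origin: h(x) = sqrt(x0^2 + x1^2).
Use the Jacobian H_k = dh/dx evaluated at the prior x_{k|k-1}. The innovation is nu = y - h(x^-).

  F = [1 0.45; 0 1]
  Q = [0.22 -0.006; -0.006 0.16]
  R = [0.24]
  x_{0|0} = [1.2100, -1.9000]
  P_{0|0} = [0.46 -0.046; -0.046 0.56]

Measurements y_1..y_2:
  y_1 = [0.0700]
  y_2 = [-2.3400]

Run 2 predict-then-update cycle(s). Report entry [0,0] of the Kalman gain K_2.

K[0,0] = 0.5386

step 1: x^-=[0.3550, -1.9000]  P^-=[0.7520 0.2000; 0.2000 0.7200]  H_jac=[0.1837 -0.9830]  S=[0.8889]  K=[-0.0658; -0.7549]  nu=[-1.8629]  x^+=[0.4776, -0.4937]  P^+=[0.7482 0.1559; 0.1559 0.2134]
step 2: x^-=[0.2554, -0.4937]  P^-=[1.1516 0.2459; 0.2459 0.3734]  H_jac=[0.4595 -0.8882]  S=[0.5770]  K=[0.5386; -0.3790]  nu=[-2.8958]  x^+=[-1.3043, 0.6038]  P^+=[0.9842 0.3637; 0.3637 0.2906]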